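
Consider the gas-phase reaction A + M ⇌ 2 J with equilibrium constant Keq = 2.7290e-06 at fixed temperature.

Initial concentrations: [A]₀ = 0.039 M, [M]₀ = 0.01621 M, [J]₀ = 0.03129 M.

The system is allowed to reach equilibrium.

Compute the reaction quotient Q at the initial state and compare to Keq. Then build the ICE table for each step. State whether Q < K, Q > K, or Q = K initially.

Q₀ = 1.549 vs Keq = 2.7290e-06 ⇒ Q>K, reverse
Step 1:
                   A          M          J
  init         0.039    0.01621    0.03129
  Δ          0.01561    0.01561   -0.03122
  eq         0.05461    0.03182 6.8864e-05
  solve Keq expr → x = -0.01561; check Q = 2.7290e-06

Q₀ = 1.549; Q > K (proceeds reverse)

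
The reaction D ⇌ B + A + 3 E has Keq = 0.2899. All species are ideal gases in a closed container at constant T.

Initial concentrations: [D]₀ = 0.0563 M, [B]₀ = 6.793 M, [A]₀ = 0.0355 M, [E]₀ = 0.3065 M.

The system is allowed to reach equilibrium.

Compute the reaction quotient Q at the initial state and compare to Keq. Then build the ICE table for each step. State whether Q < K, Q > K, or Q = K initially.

Q₀ = 0.1233 vs Keq = 0.2899 ⇒ Q<K, forward
Step 1:
                    D           B           A           E
  Initial      0.0563       6.793      0.0355      0.3065
  Change     -0.01184     0.01184     0.01184     0.03552
  Equil       0.04446       6.805     0.04734       0.342
  solve Keq expr → x = 0.01184; check Q = 0.2899

Q₀ = 0.1233; Q < K (proceeds forward)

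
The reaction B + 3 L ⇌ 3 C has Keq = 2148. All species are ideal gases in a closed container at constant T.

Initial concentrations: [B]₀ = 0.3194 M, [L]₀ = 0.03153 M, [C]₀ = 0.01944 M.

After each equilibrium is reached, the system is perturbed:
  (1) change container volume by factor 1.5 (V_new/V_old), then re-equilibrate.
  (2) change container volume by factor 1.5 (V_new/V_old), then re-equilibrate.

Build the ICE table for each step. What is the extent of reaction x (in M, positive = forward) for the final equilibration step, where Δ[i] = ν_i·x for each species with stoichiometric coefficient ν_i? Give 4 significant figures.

x = -1.0982e-04 M

Q₀ = 0.7338 vs Keq = 2148 ⇒ Q<K, forward
Step 1:
                   B          L          C
  Initial     0.3194    0.03153    0.01944
  Change   -0.008765    -0.0263     0.0263
  Equil       0.3106   0.005234    0.04574
  solve Keq expr → x = 0.008765; check Q = 2148
Then change container volume by factor 1.5 (V_new/V_old).
Step 2:
                   B          L          C
  Initial     0.2071   0.003489    0.03049
  Change  1.4854e-04 4.4563e-04 -4.4563e-04
  Equil       0.2072   0.003935    0.03005
  solve Keq expr → x = -1.4854e-04; check Q = 2148
Then change container volume by factor 1.5 (V_new/V_old).
Step 3:
                   B          L          C
  Initial     0.1382   0.002623    0.02003
  Change  1.0982e-04 3.2945e-04 -3.2945e-04
  Equil       0.1383   0.002953     0.0197
  solve Keq expr → x = -1.0982e-04; check Q = 2148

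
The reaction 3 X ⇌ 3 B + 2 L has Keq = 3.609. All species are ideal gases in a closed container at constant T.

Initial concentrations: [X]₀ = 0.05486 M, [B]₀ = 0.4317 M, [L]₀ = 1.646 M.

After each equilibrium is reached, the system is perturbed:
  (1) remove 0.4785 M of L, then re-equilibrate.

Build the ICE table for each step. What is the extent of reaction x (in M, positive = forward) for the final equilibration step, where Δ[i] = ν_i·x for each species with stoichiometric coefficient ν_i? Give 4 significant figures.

x = 0.009466 M

Q₀ = 1320 vs Keq = 3.609 ⇒ Q>K, reverse
Step 1:
                    X           B           L
  init        0.05486      0.4317       1.646
  Δ             0.171      -0.171      -0.114
  eq           0.2259      0.2607       1.532
  solve Keq expr → x = -0.057; check Q = 3.609
Then remove 0.4785 M of L.
Step 2:
                    X           B           L
  init         0.2259      0.2607       1.053
  Δ           -0.0284      0.0284     0.01893
  eq           0.1975      0.2891       1.072
  solve Keq expr → x = 0.009466; check Q = 3.609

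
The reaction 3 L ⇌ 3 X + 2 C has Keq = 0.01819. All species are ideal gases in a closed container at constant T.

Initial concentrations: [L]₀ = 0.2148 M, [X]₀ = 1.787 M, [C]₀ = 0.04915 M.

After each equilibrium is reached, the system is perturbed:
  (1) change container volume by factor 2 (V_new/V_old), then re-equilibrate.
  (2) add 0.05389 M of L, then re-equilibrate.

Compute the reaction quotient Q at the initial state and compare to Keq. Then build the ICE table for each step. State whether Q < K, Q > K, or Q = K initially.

Q₀ = 1.391 vs Keq = 0.01819 ⇒ Q>K, reverse
Step 1:
                  L         X         C
  I          0.2148     1.787   0.04915
  C         0.06082  -0.06082  -0.04055
  E          0.2756     1.726  0.008605
  solve Keq expr → x = -0.02027; check Q = 0.01819
Then change container volume by factor 2 (V_new/V_old).
Step 2:
                  L         X         C
  I          0.1378    0.8631  0.004302
  C       -0.005564  0.005564  0.003709
  E          0.1322    0.8687  0.008012
  solve Keq expr → x = 0.001855; check Q = 0.01819
Then add 0.05389 M of L.
Step 3:
                  L         X         C
  I          0.1861    0.8687  0.008012
  C       -0.006749  0.006749  0.004499
  E          0.1794    0.8754   0.01251
  solve Keq expr → x = 0.00225; check Q = 0.01819

Q₀ = 1.391; Q > K (proceeds reverse)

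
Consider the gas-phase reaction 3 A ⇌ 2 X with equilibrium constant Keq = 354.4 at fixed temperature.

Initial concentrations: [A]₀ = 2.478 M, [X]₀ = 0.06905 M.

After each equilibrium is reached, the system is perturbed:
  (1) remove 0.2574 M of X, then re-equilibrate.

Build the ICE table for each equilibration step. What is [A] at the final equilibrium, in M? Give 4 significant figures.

[A]_eq = 0.1725 M

Q₀ = 3.1335e-04 vs Keq = 354.4 ⇒ Q<K, forward
Step 1:
                    A           X
  I             2.478     0.06905
  C            -2.285       1.524
  E            0.1927       1.593
  solve Keq expr → x = 0.7618; check Q = 354.4
Then remove 0.2574 M of X.
Step 2:
                    A           X
  I            0.1927       1.335
  C          -0.02022     0.01348
  E            0.1725       1.349
  solve Keq expr → x = 0.006739; check Q = 354.4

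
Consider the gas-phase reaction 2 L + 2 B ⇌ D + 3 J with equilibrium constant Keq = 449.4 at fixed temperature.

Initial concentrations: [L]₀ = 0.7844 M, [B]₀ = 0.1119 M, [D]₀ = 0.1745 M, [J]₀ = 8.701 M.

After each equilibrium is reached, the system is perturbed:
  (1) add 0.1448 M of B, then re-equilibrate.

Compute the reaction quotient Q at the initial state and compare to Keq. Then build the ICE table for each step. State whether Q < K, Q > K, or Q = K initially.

Q₀ = 1.4920e+04; Q > K (proceeds reverse)

Q₀ = 1.4920e+04 vs Keq = 449.4 ⇒ Q>K, reverse
Step 1:
                    L           B           D           J
  init         0.7844      0.1119      0.1745       8.701
  Δ            0.2027      0.2027     -0.1013      -0.304
  eq           0.9871      0.3146     0.07317       8.397
  solve Keq expr → x = -0.1013; check Q = 449.4
Then add 0.1448 M of B.
Step 2:
                    L           B           D           J
  init         0.9871      0.4594     0.07317       8.397
  Δ          -0.05812    -0.05812     0.02906     0.08718
  eq           0.9289      0.4012      0.1022       8.484
  solve Keq expr → x = 0.02906; check Q = 449.4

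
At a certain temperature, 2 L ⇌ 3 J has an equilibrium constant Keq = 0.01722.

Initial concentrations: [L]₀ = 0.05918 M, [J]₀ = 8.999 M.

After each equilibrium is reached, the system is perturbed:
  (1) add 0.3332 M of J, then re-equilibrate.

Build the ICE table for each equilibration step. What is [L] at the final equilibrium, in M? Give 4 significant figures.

Q₀ = 2.0808e+05 vs Keq = 0.01722 ⇒ Q>K, reverse
Step 1:
                  L         J
  Initial   0.05918     8.999
  Change      5.462    -8.192
  Equil       5.521    0.8066
  solve Keq expr → x = -2.731; check Q = 0.01722
Then add 0.3332 M of J.
Step 2:
                  L         J
  Initial     5.521      1.14
  Change     0.2087    -0.313
  Equil       5.729    0.8268
  solve Keq expr → x = -0.1043; check Q = 0.01722

[L]_eq = 5.729 M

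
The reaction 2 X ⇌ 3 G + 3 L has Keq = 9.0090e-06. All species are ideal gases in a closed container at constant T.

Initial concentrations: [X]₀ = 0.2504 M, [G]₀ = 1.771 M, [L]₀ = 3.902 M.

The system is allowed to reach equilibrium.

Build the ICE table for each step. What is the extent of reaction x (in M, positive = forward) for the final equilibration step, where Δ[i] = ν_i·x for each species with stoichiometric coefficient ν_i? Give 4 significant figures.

x = -0.5862 M

Q₀ = 5263 vs Keq = 9.0090e-06 ⇒ Q>K, reverse
Step 1:
                   X          G          L
  init        0.2504      1.771      3.902
  Δ            1.172     -1.759     -1.759
  eq           1.423    0.01228      2.143
  solve Keq expr → x = -0.5862; check Q = 9.0090e-06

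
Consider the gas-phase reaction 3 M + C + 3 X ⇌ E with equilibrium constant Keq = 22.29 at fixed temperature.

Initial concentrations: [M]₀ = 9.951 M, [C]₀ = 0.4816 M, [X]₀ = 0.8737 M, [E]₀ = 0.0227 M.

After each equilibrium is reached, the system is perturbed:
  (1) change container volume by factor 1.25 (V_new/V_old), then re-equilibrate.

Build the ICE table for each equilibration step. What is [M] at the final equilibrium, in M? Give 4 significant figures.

[M]_eq = 7.316 M

Q₀ = 7.1722e-05 vs Keq = 22.29 ⇒ Q<K, forward
Step 1:
                  M         C         X         E
  init        9.951    0.4816    0.8737    0.0227
  Δ         -0.8295   -0.2765   -0.8295    0.2765
  eq          9.121    0.2051   0.04418    0.2992
  solve Keq expr → x = 0.2765; check Q = 22.29
Then change container volume by factor 1.25 (V_new/V_old).
Step 2:
                  M         C         X         E
  init        7.297    0.1641   0.03534    0.2394
  Δ         0.01859  0.006197   0.01859 -0.006197
  eq          7.316    0.1703   0.05394    0.2332
  solve Keq expr → x = -0.006197; check Q = 22.29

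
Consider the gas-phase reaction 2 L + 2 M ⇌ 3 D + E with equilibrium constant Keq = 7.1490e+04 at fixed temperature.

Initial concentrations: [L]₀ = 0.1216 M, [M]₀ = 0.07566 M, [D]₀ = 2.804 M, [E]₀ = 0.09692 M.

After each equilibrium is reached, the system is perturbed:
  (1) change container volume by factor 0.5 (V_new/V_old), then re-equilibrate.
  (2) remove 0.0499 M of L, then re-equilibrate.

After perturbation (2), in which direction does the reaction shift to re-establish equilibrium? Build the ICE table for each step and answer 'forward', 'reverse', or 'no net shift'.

Q₀ = 2.5243e+04 vs Keq = 7.1490e+04 ⇒ Q<K, forward
Step 1:
                  L         M         D         E
  I          0.1216   0.07566     2.804   0.09692
  C        -0.01898  -0.01898   0.02848  0.009492
  E          0.1026   0.05668     2.832    0.1064
  solve Keq expr → x = 0.009492; check Q = 7.1490e+04
Then change container volume by factor 0.5 (V_new/V_old).
Step 2:
                  L         M         D         E
  I          0.2052    0.1134     5.665    0.2128
  C               0         0         0         0
  E          0.2052    0.1134     5.665    0.2128
  solve Keq expr → x = 0; check Q = 7.1490e+04
Then remove 0.0499 M of L.
Step 3:
                  L         M         D         E
  I          0.1553    0.1134     5.665    0.2128
  C         0.01752   0.01752  -0.02628  -0.00876
  E          0.1729    0.1309     5.639    0.2041
  solve Keq expr → x = -0.00876; check Q = 7.1490e+04

Direction: reverse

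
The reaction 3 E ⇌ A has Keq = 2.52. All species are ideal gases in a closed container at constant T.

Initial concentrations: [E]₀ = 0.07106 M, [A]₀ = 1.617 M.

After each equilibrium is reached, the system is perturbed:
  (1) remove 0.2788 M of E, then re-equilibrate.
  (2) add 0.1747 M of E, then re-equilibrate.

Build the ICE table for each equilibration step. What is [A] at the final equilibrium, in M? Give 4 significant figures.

Q₀ = 4506 vs Keq = 2.52 ⇒ Q>K, reverse
Step 1:
                   E          A
  Initial    0.07106      1.617
  Change      0.7448    -0.2483
  Equil       0.8159      1.369
  solve Keq expr → x = -0.2483; check Q = 2.52
Then remove 0.2788 M of E.
Step 2:
                   E          A
  Initial     0.5371      1.369
  Change      0.2611   -0.08704
  Equil       0.7982      1.282
  solve Keq expr → x = -0.08704; check Q = 2.52
Then add 0.1747 M of E.
Step 3:
                   E          A
  Initial     0.9729      1.282
  Change     -0.1635    0.05451
  Equil       0.8094      1.336
  solve Keq expr → x = 0.05451; check Q = 2.52

[A]_eq = 1.336 M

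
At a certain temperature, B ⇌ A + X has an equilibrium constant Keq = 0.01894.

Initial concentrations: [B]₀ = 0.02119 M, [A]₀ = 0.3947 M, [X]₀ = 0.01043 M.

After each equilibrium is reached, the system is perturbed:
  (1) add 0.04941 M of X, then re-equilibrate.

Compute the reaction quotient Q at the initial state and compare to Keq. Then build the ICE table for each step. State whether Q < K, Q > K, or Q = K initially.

Q₀ = 0.1943; Q > K (proceeds reverse)

Q₀ = 0.1943 vs Keq = 0.01894 ⇒ Q>K, reverse
Step 1:
                    B           A           X
  I           0.02119      0.3947     0.01043
  C           0.00895    -0.00895    -0.00895
  E           0.03014      0.3857     0.00148
  solve Keq expr → x = -0.00895; check Q = 0.01894
Then add 0.04941 M of X.
Step 2:
                    B           A           X
  I           0.03014      0.3857     0.05089
  C            0.0466     -0.0466     -0.0466
  E           0.07674      0.3391    0.004286
  solve Keq expr → x = -0.0466; check Q = 0.01894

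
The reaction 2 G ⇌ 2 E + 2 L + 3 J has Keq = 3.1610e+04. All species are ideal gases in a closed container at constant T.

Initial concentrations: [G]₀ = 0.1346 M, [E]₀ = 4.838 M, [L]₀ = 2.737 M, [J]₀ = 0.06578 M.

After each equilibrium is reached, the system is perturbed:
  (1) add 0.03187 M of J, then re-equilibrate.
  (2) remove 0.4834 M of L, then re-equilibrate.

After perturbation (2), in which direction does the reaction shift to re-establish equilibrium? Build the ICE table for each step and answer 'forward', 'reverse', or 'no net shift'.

Direction: forward

Q₀ = 2.755 vs Keq = 3.1610e+04 ⇒ Q<K, forward
Step 1:
                    G           E           L           J
  init         0.1346       4.838       2.737     0.06578
  Δ           -0.1245      0.1245      0.1245      0.1867
  eq          0.01013       4.962       2.861      0.2525
  solve Keq expr → x = 0.06223; check Q = 3.1610e+04
Then add 0.03187 M of J.
Step 2:
                    G           E           L           J
  init        0.01013       4.962       2.861      0.2844
  Δ          0.001794   -0.001794   -0.001794   -0.002692
  eq          0.01193       4.961        2.86      0.2817
  solve Keq expr → x = -8.9724e-04; check Q = 3.1610e+04
Then remove 0.4834 M of L.
Step 3:
                    G           E           L           J
  init        0.01193       4.961       2.376      0.2817
  Δ         -0.001857    0.001857    0.001857    0.002786
  eq          0.01007       4.963       2.378      0.2844
  solve Keq expr → x = 9.2856e-04; check Q = 3.1610e+04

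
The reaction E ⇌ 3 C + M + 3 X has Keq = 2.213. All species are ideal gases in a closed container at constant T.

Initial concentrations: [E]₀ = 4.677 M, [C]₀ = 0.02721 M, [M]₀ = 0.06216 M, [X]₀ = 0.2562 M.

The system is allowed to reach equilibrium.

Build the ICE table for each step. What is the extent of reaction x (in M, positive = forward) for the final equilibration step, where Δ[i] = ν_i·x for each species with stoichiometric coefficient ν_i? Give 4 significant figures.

x = 0.4879 M

Q₀ = 4.5026e-09 vs Keq = 2.213 ⇒ Q<K, forward
Step 1:
                   E          C          M          X
  init         4.677    0.02721    0.06216     0.2562
  Δ          -0.4879      1.464     0.4879      1.464
  eq           4.189      1.491       0.55       1.72
  solve Keq expr → x = 0.4879; check Q = 2.213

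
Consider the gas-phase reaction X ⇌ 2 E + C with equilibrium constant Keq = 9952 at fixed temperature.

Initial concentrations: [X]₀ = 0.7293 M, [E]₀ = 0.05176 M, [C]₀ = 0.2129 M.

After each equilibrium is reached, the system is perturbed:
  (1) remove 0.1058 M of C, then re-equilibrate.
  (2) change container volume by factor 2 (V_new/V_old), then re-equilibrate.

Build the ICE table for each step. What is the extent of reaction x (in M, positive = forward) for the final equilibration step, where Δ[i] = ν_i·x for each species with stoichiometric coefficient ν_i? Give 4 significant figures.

Q₀ = 7.8209e-04 vs Keq = 9952 ⇒ Q<K, forward
Step 1:
                   X          E          C
  Initial     0.7293    0.05176     0.2129
  Change     -0.7291      1.458     0.7291
  Equil   2.1580e-04       1.51      0.942
  solve Keq expr → x = 0.7291; check Q = 9952
Then remove 0.1058 M of C.
Step 2:
                   X          E          C
  Initial 2.1580e-04       1.51     0.8362
  Change  -2.4220e-05 4.8439e-05 2.4220e-05
  Equil   1.9158e-04       1.51     0.8362
  solve Keq expr → x = 2.4220e-05; check Q = 9952
Then change container volume by factor 2 (V_new/V_old).
Step 3:
                   X          E          C
  Initial 9.5789e-05      0.755     0.4181
  Change  -7.1828e-05 1.4366e-04 7.1828e-05
  Equil   2.3960e-05     0.7551     0.4182
  solve Keq expr → x = 7.1828e-05; check Q = 9952

x = 7.1828e-05 M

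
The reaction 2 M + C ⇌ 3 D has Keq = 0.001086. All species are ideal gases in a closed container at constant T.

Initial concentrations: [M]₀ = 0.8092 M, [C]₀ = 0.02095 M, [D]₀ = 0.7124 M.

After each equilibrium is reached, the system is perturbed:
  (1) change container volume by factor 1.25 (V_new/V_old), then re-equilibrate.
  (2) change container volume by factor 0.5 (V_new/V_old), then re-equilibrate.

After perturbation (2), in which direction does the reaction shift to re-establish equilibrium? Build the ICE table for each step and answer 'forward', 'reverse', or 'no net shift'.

Q₀ = 26.36 vs Keq = 0.001086 ⇒ Q>K, reverse
Step 1:
                   M          C          D
  I           0.8092    0.02095     0.7124
  C           0.4263     0.2132    -0.6395
  E            1.236     0.2341    0.07294
  solve Keq expr → x = -0.2132; check Q = 0.001086
Then change container volume by factor 1.25 (V_new/V_old).
Step 2:
                   M          C          D
  I           0.9884     0.1873    0.05835
  C                0          0          0
  E           0.9884     0.1873    0.05835
  solve Keq expr → x = 0; check Q = 0.001086
Then change container volume by factor 0.5 (V_new/V_old).
Step 3:
                   M          C          D
  I            1.977     0.3746     0.1167
  C                0          0          0
  E            1.977     0.3746     0.1167
  solve Keq expr → x = 0; check Q = 0.001086

Direction: no net shift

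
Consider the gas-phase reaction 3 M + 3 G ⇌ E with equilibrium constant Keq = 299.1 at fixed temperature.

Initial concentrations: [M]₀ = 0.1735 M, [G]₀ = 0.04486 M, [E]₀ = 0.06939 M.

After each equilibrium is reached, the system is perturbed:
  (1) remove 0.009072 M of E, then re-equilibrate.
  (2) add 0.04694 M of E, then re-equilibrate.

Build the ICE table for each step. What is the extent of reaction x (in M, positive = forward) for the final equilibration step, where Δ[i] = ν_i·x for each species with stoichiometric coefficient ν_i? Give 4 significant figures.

Q₀ = 1.4717e+05 vs Keq = 299.1 ⇒ Q>K, reverse
Step 1:
                    M           G           E
  I            0.1735     0.04486     0.06939
  C            0.1164      0.1164    -0.03881
  E            0.2899      0.1613     0.03058
  solve Keq expr → x = -0.03881; check Q = 299.1
Then remove 0.009072 M of E.
Step 2:
                    M           G           E
  I            0.2899      0.1613     0.02151
  C         -0.007965   -0.007965    0.002655
  E             0.282      0.1533     0.02416
  solve Keq expr → x = 0.002655; check Q = 299.1
Then add 0.04694 M of E.
Step 3:
                    M           G           E
  I             0.282      0.1533      0.0711
  C           0.03282     0.03282    -0.01094
  E            0.3148      0.1861     0.06017
  solve Keq expr → x = -0.01094; check Q = 299.1

x = -0.01094 M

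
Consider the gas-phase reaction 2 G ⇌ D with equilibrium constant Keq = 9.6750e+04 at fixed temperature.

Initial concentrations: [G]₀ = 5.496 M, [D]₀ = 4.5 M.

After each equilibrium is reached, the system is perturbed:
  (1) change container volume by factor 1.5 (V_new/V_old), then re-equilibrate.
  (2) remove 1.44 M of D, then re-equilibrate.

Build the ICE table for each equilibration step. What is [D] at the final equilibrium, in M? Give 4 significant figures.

[D]_eq = 3.389 M

Q₀ = 0.149 vs Keq = 9.6750e+04 ⇒ Q<K, forward
Step 1:
                    G           D
  init          5.496         4.5
  Δ            -5.487       2.744
  eq         0.008653       7.244
  solve Keq expr → x = 2.744; check Q = 9.6750e+04
Then change container volume by factor 1.5 (V_new/V_old).
Step 2:
                    G           D
  init       0.005768       4.829
  Δ          0.001296 -6.4798e-04
  eq         0.007064       4.828
  solve Keq expr → x = -6.4798e-04; check Q = 9.6750e+04
Then remove 1.44 M of D.
Step 3:
                    G           D
  init       0.007064       3.388
  Δ         -0.001146  5.7297e-04
  eq         0.005919       3.389
  solve Keq expr → x = 5.7297e-04; check Q = 9.6750e+04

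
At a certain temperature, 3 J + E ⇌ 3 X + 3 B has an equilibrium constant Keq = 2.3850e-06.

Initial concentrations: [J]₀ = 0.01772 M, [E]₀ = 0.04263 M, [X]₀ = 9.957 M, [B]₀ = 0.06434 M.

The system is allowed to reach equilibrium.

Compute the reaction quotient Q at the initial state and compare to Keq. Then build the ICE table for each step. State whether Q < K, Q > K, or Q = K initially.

Q₀ = 1.1085e+06; Q > K (proceeds reverse)

Q₀ = 1.1085e+06 vs Keq = 2.3850e-06 ⇒ Q>K, reverse
Step 1:
                   J          E          X          B
  Initial    0.01772    0.04263      9.957    0.06434
  Change      0.0643    0.02143    -0.0643    -0.0643
  Equil      0.08202    0.06406      9.893 4.4321e-05
  solve Keq expr → x = -0.02143; check Q = 2.3850e-06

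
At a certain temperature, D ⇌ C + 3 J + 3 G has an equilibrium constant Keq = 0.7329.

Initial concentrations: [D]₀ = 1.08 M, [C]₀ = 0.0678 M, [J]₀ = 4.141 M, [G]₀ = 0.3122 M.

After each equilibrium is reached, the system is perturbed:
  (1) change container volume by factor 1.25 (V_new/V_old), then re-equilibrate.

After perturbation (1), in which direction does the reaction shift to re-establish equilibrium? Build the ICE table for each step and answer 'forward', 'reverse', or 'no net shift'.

Direction: forward

Q₀ = 0.1357 vs Keq = 0.7329 ⇒ Q<K, forward
Step 1:
                    D           C           J           G
  Initial        1.08      0.0678       4.141      0.3122
  Change     -0.04379     0.04379      0.1314      0.1314
  Equil         1.036      0.1116       4.272      0.4436
  solve Keq expr → x = 0.04379; check Q = 0.7329
Then change container volume by factor 1.25 (V_new/V_old).
Step 2:
                    D           C           J           G
  Initial       0.829     0.08927       3.418      0.3549
  Change      -0.0381      0.0381      0.1143      0.1143
  Equil        0.7909      0.1274       3.532      0.4692
  solve Keq expr → x = 0.0381; check Q = 0.7329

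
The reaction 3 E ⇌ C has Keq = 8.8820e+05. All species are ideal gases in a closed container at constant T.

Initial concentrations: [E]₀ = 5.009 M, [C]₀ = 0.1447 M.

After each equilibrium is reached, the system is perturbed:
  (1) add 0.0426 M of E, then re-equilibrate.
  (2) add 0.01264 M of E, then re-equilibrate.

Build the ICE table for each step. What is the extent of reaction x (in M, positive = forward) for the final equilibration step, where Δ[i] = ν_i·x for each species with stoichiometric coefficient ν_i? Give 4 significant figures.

x = 0.00421 M

Q₀ = 0.001151 vs Keq = 8.8820e+05 ⇒ Q<K, forward
Step 1:
                  E         C
  Initial     5.009    0.1447
  Change     -4.996     1.665
  Equil     0.01268      1.81
  solve Keq expr → x = 1.665; check Q = 8.8820e+05
Then add 0.0426 M of E.
Step 2:
                  E         C
  Initial   0.05528      1.81
  Change   -0.04257   0.01419
  Equil     0.01271     1.824
  solve Keq expr → x = 0.01419; check Q = 8.8820e+05
Then add 0.01264 M of E.
Step 3:
                  E         C
  Initial   0.02535     1.824
  Change   -0.01263   0.00421
  Equil     0.01272     1.829
  solve Keq expr → x = 0.00421; check Q = 8.8820e+05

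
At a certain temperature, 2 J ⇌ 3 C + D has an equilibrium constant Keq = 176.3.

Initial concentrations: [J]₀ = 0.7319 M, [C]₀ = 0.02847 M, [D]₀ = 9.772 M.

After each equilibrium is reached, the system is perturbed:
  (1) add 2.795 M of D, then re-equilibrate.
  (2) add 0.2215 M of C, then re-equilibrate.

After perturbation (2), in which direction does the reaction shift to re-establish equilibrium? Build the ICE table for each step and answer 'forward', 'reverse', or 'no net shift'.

Direction: reverse

Q₀ = 4.2096e-04 vs Keq = 176.3 ⇒ Q<K, forward
Step 1:
                  J         C         D
  init       0.7319   0.02847     9.772
  Δ         -0.5458    0.8187    0.2729
  eq         0.1861    0.8471     10.04
  solve Keq expr → x = 0.2729; check Q = 176.3
Then add 2.795 M of D.
Step 2:
                  J         C         D
  init       0.1861    0.8471     12.84
  Δ         0.01559  -0.02339 -0.007796
  eq         0.2017    0.8238     12.83
  solve Keq expr → x = -0.007796; check Q = 176.3
Then add 0.2215 M of C.
Step 3:
                  J         C         D
  init       0.2017     1.045     12.83
  Δ         0.05367  -0.08051  -0.02684
  eq         0.2554    0.9647     12.81
  solve Keq expr → x = -0.02684; check Q = 176.3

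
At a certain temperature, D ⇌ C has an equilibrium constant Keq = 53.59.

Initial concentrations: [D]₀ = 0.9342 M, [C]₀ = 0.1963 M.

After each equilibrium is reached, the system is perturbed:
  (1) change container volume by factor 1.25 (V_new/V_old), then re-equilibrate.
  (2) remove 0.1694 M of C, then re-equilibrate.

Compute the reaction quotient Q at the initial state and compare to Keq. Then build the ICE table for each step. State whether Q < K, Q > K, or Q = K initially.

Q₀ = 0.2101 vs Keq = 53.59 ⇒ Q<K, forward
Step 1:
                    D           C
  init         0.9342      0.1963
  Δ           -0.9135      0.9135
  eq          0.02071        1.11
  solve Keq expr → x = 0.9135; check Q = 53.59
Then change container volume by factor 1.25 (V_new/V_old).
Step 2:
                    D           C
  init        0.01657      0.8878
  Δ                 0           0
  eq          0.01657      0.8878
  solve Keq expr → x = 0; check Q = 53.59
Then remove 0.1694 M of C.
Step 3:
                    D           C
  init        0.01657      0.7184
  Δ         -0.003103    0.003103
  eq          0.01346      0.7215
  solve Keq expr → x = 0.003103; check Q = 53.59

Q₀ = 0.2101; Q < K (proceeds forward)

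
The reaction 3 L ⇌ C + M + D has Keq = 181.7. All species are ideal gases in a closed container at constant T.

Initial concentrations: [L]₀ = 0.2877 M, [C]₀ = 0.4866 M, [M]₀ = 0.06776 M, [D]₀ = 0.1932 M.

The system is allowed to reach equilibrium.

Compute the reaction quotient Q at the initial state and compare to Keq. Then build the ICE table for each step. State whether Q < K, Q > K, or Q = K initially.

Q₀ = 0.2675 vs Keq = 181.7 ⇒ Q<K, forward
Step 1:
                    L           C           M           D
  Initial      0.2877      0.4866     0.06776      0.1932
  Change      -0.2377     0.07925     0.07925     0.07925
  Equil       0.04996      0.5658       0.147      0.2724
  solve Keq expr → x = 0.07925; check Q = 181.7

Q₀ = 0.2675; Q < K (proceeds forward)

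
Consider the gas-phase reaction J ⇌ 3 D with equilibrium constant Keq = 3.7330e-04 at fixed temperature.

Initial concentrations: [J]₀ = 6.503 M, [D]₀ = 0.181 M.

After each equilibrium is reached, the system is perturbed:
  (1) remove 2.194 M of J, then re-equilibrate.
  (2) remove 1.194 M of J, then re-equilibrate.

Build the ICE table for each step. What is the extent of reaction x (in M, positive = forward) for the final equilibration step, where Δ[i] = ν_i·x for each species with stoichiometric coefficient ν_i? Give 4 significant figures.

x = -0.003974 M

Q₀ = 9.1185e-04 vs Keq = 3.7330e-04 ⇒ Q>K, reverse
Step 1:
                    J           D
  Initial       6.503       0.181
  Change       0.0155     -0.0465
  Equil         6.518      0.1345
  solve Keq expr → x = -0.0155; check Q = 3.7330e-04
Then remove 2.194 M of J.
Step 2:
                    J           D
  Initial       4.324      0.1345
  Change     0.005714    -0.01714
  Equil          4.33      0.1174
  solve Keq expr → x = -0.005714; check Q = 3.7330e-04
Then remove 1.194 M of J.
Step 3:
                    J           D
  Initial       3.136      0.1174
  Change     0.003974    -0.01192
  Equil          3.14      0.1054
  solve Keq expr → x = -0.003974; check Q = 3.7330e-04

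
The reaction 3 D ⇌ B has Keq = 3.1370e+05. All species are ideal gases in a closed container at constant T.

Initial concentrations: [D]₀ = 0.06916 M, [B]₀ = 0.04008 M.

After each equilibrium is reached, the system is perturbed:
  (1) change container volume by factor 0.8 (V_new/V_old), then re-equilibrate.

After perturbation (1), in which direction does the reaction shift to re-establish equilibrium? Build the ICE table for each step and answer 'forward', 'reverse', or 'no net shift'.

Q₀ = 121.2 vs Keq = 3.1370e+05 ⇒ Q<K, forward
Step 1:
                  D         B
  I         0.06916   0.04008
  C        -0.06336   0.02112
  E          0.0058    0.0612
  solve Keq expr → x = 0.02112; check Q = 3.1370e+05
Then change container volume by factor 0.8 (V_new/V_old).
Step 2:
                  D         B
  I         0.00725    0.0765
  C       -9.9310e-04 3.3103e-04
  E        0.006257   0.07683
  solve Keq expr → x = 3.3103e-04; check Q = 3.1370e+05

Direction: forward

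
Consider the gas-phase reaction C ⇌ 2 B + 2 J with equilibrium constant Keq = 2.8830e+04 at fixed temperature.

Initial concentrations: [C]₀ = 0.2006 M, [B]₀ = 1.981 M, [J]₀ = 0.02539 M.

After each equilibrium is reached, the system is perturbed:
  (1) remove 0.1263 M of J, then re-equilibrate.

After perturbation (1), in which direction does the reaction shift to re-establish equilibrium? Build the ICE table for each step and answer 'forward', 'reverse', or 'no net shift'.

Q₀ = 0.01261 vs Keq = 2.8830e+04 ⇒ Q<K, forward
Step 1:
                    C           B           J
  I            0.2006       1.981     0.02539
  C           -0.2006      0.4011      0.4011
  E        3.5806e-05       2.382      0.4265
  solve Keq expr → x = 0.2006; check Q = 2.8830e+04
Then remove 0.1263 M of J.
Step 2:
                    C           B           J
  I        3.5806e-05       2.382      0.3002
  C       -1.8061e-05  3.6123e-05  3.6123e-05
  E        1.7745e-05       2.382      0.3003
  solve Keq expr → x = 1.8061e-05; check Q = 2.8830e+04

Direction: forward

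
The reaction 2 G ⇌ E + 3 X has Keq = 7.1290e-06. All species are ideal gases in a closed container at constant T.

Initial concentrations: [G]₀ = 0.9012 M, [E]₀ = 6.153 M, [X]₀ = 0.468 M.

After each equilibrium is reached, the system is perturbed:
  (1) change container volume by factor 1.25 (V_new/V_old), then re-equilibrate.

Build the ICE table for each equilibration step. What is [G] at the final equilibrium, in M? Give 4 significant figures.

[G]_eq = 0.9631 M

Q₀ = 0.7766 vs Keq = 7.1290e-06 ⇒ Q>K, reverse
Step 1:
                    G           E           X
  I            0.9012       6.153       0.468
  C             0.304      -0.152      -0.456
  E             1.205       6.001     0.01199
  solve Keq expr → x = -0.152; check Q = 7.1290e-06
Then change container volume by factor 1.25 (V_new/V_old).
Step 2:
                    G           E           X
  I            0.9642       4.801    0.009595
  C         -0.001021  5.1028e-04    0.001531
  E            0.9631       4.801     0.01113
  solve Keq expr → x = 5.1028e-04; check Q = 7.1290e-06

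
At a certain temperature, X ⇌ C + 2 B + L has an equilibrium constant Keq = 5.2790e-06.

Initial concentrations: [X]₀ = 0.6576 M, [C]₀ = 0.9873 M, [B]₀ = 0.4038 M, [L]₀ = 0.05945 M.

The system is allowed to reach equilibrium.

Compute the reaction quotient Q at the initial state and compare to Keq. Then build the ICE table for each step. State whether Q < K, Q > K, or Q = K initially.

Q₀ = 0.01455; Q > K (proceeds reverse)

Q₀ = 0.01455 vs Keq = 5.2790e-06 ⇒ Q>K, reverse
Step 1:
                   X          C          B          L
  I           0.6576     0.9873     0.4038    0.05945
  C           0.0594    -0.0594    -0.1188    -0.0594
  E            0.717     0.9279      0.285 5.0220e-05
  solve Keq expr → x = -0.0594; check Q = 5.2790e-06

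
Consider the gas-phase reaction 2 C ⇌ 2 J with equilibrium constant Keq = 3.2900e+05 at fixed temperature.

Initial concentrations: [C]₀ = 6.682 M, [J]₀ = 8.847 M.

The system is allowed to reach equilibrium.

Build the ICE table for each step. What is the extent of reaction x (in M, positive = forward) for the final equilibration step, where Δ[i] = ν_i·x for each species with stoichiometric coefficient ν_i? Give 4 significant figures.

Q₀ = 1.753 vs Keq = 3.2900e+05 ⇒ Q<K, forward
Step 1:
                   C          J
  Initial      6.682      8.847
  Change      -6.655      6.655
  Equil      0.02703       15.5
  solve Keq expr → x = 3.327; check Q = 3.2900e+05

x = 3.327 M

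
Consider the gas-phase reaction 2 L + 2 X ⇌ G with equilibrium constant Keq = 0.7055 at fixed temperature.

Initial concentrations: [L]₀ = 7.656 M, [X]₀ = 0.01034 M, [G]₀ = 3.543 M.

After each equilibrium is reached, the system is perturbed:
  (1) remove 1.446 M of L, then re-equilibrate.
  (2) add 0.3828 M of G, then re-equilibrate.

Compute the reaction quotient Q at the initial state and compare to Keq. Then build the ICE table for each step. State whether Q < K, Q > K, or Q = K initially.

Q₀ = 565.4; Q > K (proceeds reverse)

Q₀ = 565.4 vs Keq = 0.7055 ⇒ Q>K, reverse
Step 1:
                    L           X           G
  Initial       7.656     0.01034       3.543
  Change       0.2671      0.2671     -0.1336
  Equil         7.923      0.2775       3.409
  solve Keq expr → x = -0.1336; check Q = 0.7055
Then remove 1.446 M of L.
Step 2:
                    L           X           G
  Initial       6.477      0.2775       3.409
  Change      0.05753     0.05753    -0.02877
  Equil         6.535       0.335       3.381
  solve Keq expr → x = -0.02877; check Q = 0.7055
Then add 0.3828 M of G.
Step 3:
                    L           X           G
  Initial       6.535       0.335       3.763
  Change      0.01713     0.01713   -0.008566
  Equil         6.552      0.3521       3.755
  solve Keq expr → x = -0.008566; check Q = 0.7055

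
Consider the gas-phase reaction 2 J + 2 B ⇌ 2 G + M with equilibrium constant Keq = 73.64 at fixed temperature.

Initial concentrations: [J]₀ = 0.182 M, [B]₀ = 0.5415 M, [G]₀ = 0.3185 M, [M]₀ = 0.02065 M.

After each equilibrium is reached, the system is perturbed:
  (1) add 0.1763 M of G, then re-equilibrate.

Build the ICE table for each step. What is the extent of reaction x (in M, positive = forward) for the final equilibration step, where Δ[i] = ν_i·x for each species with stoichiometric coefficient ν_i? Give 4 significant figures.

Q₀ = 0.2157 vs Keq = 73.64 ⇒ Q<K, forward
Step 1:
                  J         B         G         M
  init        0.182    0.5415    0.3185   0.02065
  Δ         -0.1415   -0.1415    0.1415   0.07074
  eq        0.04051       0.4      0.46   0.09139
  solve Keq expr → x = 0.07074; check Q = 73.64
Then add 0.1763 M of G.
Step 2:
                  J         B         G         M
  init      0.04051       0.4    0.6363   0.09139
  Δ         0.01133   0.01133  -0.01133 -0.005664
  eq        0.05184    0.4113     0.625   0.08573
  solve Keq expr → x = -0.005664; check Q = 73.64

x = -0.005664 M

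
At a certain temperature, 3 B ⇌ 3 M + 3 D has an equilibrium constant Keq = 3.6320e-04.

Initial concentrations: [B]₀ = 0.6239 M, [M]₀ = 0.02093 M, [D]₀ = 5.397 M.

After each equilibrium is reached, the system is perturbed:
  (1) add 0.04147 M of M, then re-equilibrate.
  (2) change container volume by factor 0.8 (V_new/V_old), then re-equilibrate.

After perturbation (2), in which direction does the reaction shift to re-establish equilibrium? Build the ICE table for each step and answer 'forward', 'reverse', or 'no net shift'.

Direction: reverse

Q₀ = 0.005935 vs Keq = 3.6320e-04 ⇒ Q>K, reverse
Step 1:
                  B         M         D
  I          0.6239   0.02093     5.397
  C          0.0125   -0.0125   -0.0125
  E          0.6364  0.008433     5.385
  solve Keq expr → x = -0.004166; check Q = 3.6320e-04
Then add 0.04147 M of M.
Step 2:
                  B         M         D
  I          0.6364    0.0499     5.385
  C         0.04086  -0.04086  -0.04086
  E          0.6773  0.009043     5.344
  solve Keq expr → x = -0.01362; check Q = 3.6320e-04
Then change container volume by factor 0.8 (V_new/V_old).
Step 3:
                  B         M         D
  I          0.8466    0.0113      6.68
  C        0.002234 -0.002234 -0.002234
  E          0.8488   0.00907     6.677
  solve Keq expr → x = -7.4459e-04; check Q = 3.6320e-04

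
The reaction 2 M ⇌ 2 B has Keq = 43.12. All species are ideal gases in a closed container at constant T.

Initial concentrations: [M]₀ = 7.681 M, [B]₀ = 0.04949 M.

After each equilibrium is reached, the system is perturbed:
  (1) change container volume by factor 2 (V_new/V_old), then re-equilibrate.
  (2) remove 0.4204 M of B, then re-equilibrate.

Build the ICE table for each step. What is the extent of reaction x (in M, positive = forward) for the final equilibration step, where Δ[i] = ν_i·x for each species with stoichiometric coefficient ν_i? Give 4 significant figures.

Q₀ = 4.1514e-05 vs Keq = 43.12 ⇒ Q<K, forward
Step 1:
                   M          B
  I            7.681    0.04949
  C           -6.659      6.659
  E            1.022      6.709
  solve Keq expr → x = 3.33; check Q = 43.12
Then change container volume by factor 2 (V_new/V_old).
Step 2:
                   M          B
  I           0.5108      3.354
  C                0          0
  E           0.5108      3.354
  solve Keq expr → x = 0; check Q = 43.12
Then remove 0.4204 M of B.
Step 3:
                   M          B
  I           0.5108      2.934
  C         -0.05556    0.05556
  E           0.4553       2.99
  solve Keq expr → x = 0.02778; check Q = 43.12

x = 0.02778 M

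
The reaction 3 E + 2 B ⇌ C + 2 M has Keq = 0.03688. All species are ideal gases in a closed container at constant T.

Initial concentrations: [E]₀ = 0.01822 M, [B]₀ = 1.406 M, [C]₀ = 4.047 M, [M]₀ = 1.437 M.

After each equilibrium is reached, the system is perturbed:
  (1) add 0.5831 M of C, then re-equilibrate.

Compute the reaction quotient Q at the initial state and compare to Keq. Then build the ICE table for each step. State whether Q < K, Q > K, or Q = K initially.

Q₀ = 6.9893e+05; Q > K (proceeds reverse)

Q₀ = 6.9893e+05 vs Keq = 0.03688 ⇒ Q>K, reverse
Step 1:
                    E           B           C           M
  Initial     0.01822       1.406       4.047       1.437
  Change        1.483      0.9884     -0.4942     -0.9884
  Equil         1.501       2.394       3.553      0.4486
  solve Keq expr → x = -0.4942; check Q = 0.03688
Then add 0.5831 M of C.
Step 2:
                    E           B           C           M
  Initial       1.501       2.394       4.136      0.4486
  Change       0.0269     0.01793   -0.008966    -0.01793
  Equil         1.528       2.412       4.127      0.4306
  solve Keq expr → x = -0.008966; check Q = 0.03688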